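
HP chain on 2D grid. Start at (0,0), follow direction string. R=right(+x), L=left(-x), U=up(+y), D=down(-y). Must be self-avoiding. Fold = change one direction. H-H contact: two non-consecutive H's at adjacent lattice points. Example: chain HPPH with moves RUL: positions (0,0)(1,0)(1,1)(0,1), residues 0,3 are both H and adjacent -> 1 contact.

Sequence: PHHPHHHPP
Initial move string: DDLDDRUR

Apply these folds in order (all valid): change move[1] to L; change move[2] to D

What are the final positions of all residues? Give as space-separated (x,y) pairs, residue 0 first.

Answer: (0,0) (0,-1) (-1,-1) (-1,-2) (-1,-3) (-1,-4) (0,-4) (0,-3) (1,-3)

Derivation:
Initial moves: DDLDDRUR
Fold: move[1]->L => DLLDDRUR (positions: [(0, 0), (0, -1), (-1, -1), (-2, -1), (-2, -2), (-2, -3), (-1, -3), (-1, -2), (0, -2)])
Fold: move[2]->D => DLDDDRUR (positions: [(0, 0), (0, -1), (-1, -1), (-1, -2), (-1, -3), (-1, -4), (0, -4), (0, -3), (1, -3)])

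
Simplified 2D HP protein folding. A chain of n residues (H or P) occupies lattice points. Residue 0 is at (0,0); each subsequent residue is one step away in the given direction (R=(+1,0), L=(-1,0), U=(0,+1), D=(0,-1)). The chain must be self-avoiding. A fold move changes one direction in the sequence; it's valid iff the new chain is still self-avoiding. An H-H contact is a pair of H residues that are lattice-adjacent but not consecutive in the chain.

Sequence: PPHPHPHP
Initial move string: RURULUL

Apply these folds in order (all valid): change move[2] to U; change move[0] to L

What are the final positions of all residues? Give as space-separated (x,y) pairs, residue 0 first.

Initial moves: RURULUL
Fold: move[2]->U => RUUULUL (positions: [(0, 0), (1, 0), (1, 1), (1, 2), (1, 3), (0, 3), (0, 4), (-1, 4)])
Fold: move[0]->L => LUUULUL (positions: [(0, 0), (-1, 0), (-1, 1), (-1, 2), (-1, 3), (-2, 3), (-2, 4), (-3, 4)])

Answer: (0,0) (-1,0) (-1,1) (-1,2) (-1,3) (-2,3) (-2,4) (-3,4)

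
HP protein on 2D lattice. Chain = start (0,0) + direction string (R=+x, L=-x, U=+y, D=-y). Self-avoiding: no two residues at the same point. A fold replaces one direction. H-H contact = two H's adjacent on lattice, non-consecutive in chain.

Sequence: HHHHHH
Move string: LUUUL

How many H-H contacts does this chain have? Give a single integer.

Answer: 0

Derivation:
Positions: [(0, 0), (-1, 0), (-1, 1), (-1, 2), (-1, 3), (-2, 3)]
No H-H contacts found.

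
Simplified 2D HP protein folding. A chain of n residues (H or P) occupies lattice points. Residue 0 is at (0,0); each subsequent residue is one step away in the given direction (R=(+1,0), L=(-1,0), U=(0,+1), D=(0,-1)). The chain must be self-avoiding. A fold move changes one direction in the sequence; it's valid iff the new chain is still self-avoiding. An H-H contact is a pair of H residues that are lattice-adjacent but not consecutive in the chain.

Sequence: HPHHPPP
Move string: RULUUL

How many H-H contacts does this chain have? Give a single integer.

Positions: [(0, 0), (1, 0), (1, 1), (0, 1), (0, 2), (0, 3), (-1, 3)]
H-H contact: residue 0 @(0,0) - residue 3 @(0, 1)

Answer: 1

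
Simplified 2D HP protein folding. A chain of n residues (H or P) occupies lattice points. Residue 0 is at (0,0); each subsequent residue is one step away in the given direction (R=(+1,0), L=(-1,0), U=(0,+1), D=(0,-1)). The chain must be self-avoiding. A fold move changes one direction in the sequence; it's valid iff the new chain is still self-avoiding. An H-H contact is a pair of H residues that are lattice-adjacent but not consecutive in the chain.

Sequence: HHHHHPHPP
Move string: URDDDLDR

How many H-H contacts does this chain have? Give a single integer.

Positions: [(0, 0), (0, 1), (1, 1), (1, 0), (1, -1), (1, -2), (0, -2), (0, -3), (1, -3)]
H-H contact: residue 0 @(0,0) - residue 3 @(1, 0)

Answer: 1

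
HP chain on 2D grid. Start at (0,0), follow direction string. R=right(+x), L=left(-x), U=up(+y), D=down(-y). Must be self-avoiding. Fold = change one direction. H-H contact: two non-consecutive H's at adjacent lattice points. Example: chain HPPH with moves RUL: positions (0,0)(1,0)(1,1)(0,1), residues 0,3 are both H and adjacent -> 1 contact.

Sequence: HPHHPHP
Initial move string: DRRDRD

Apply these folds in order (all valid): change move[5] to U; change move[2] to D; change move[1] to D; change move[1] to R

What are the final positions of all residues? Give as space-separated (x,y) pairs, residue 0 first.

Answer: (0,0) (0,-1) (1,-1) (1,-2) (1,-3) (2,-3) (2,-2)

Derivation:
Initial moves: DRRDRD
Fold: move[5]->U => DRRDRU (positions: [(0, 0), (0, -1), (1, -1), (2, -1), (2, -2), (3, -2), (3, -1)])
Fold: move[2]->D => DRDDRU (positions: [(0, 0), (0, -1), (1, -1), (1, -2), (1, -3), (2, -3), (2, -2)])
Fold: move[1]->D => DDDDRU (positions: [(0, 0), (0, -1), (0, -2), (0, -3), (0, -4), (1, -4), (1, -3)])
Fold: move[1]->R => DRDDRU (positions: [(0, 0), (0, -1), (1, -1), (1, -2), (1, -3), (2, -3), (2, -2)])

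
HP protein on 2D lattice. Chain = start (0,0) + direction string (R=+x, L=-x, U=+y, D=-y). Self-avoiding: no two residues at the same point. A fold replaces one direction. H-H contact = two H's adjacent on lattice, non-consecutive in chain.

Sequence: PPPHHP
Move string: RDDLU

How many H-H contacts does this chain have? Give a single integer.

Answer: 0

Derivation:
Positions: [(0, 0), (1, 0), (1, -1), (1, -2), (0, -2), (0, -1)]
No H-H contacts found.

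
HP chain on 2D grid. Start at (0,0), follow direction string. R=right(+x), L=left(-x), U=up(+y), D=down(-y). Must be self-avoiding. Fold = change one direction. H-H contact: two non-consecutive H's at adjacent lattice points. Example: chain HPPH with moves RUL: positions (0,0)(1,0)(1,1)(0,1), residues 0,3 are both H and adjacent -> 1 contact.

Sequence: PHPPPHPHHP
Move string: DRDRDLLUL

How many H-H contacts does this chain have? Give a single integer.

Answer: 1

Derivation:
Positions: [(0, 0), (0, -1), (1, -1), (1, -2), (2, -2), (2, -3), (1, -3), (0, -3), (0, -2), (-1, -2)]
H-H contact: residue 1 @(0,-1) - residue 8 @(0, -2)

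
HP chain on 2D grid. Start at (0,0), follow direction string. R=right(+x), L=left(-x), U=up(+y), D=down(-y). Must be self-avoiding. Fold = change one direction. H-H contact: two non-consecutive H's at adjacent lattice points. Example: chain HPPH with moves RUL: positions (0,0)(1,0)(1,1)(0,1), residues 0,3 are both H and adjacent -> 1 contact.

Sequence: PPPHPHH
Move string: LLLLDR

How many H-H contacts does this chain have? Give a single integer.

Answer: 1

Derivation:
Positions: [(0, 0), (-1, 0), (-2, 0), (-3, 0), (-4, 0), (-4, -1), (-3, -1)]
H-H contact: residue 3 @(-3,0) - residue 6 @(-3, -1)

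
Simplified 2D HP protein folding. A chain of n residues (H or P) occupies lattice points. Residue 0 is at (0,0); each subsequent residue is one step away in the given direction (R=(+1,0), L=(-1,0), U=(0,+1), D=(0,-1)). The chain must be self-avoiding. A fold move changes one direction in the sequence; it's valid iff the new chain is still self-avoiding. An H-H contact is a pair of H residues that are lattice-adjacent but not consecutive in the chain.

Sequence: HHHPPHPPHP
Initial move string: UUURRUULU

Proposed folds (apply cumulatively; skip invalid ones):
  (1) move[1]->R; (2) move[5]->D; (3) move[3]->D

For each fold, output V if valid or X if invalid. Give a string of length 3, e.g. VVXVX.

Initial: UUURRUULU -> [(0, 0), (0, 1), (0, 2), (0, 3), (1, 3), (2, 3), (2, 4), (2, 5), (1, 5), (1, 6)]
Fold 1: move[1]->R => URURRUULU VALID
Fold 2: move[5]->D => URURRDULU INVALID (collision), skipped
Fold 3: move[3]->D => URUDRUULU INVALID (collision), skipped

Answer: VXX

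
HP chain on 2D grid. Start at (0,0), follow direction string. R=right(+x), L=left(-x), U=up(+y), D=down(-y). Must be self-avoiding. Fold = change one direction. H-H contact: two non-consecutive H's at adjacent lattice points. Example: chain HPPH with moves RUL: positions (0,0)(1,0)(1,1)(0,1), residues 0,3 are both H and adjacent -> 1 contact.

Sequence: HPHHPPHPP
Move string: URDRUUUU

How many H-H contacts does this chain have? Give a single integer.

Answer: 1

Derivation:
Positions: [(0, 0), (0, 1), (1, 1), (1, 0), (2, 0), (2, 1), (2, 2), (2, 3), (2, 4)]
H-H contact: residue 0 @(0,0) - residue 3 @(1, 0)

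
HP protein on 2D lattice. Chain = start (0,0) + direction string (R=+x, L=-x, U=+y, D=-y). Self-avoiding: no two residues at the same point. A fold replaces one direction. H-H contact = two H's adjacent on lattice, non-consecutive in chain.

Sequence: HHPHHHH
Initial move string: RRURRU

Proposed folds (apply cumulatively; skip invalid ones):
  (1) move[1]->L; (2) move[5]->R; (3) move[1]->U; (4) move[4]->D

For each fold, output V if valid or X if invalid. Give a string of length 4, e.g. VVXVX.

Initial: RRURRU -> [(0, 0), (1, 0), (2, 0), (2, 1), (3, 1), (4, 1), (4, 2)]
Fold 1: move[1]->L => RLURRU INVALID (collision), skipped
Fold 2: move[5]->R => RRURRR VALID
Fold 3: move[1]->U => RUURRR VALID
Fold 4: move[4]->D => RUURDR VALID

Answer: XVVV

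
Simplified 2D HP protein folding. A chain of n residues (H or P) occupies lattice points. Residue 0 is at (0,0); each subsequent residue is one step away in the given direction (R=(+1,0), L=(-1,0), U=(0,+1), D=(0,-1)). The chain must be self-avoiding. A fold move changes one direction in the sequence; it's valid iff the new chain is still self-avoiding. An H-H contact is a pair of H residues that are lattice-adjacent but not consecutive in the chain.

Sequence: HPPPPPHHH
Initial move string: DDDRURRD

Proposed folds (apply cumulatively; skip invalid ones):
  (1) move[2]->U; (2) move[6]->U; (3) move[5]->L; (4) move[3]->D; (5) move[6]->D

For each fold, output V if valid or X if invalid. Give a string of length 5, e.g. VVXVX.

Answer: XXXXV

Derivation:
Initial: DDDRURRD -> [(0, 0), (0, -1), (0, -2), (0, -3), (1, -3), (1, -2), (2, -2), (3, -2), (3, -3)]
Fold 1: move[2]->U => DDURURRD INVALID (collision), skipped
Fold 2: move[6]->U => DDDRURUD INVALID (collision), skipped
Fold 3: move[5]->L => DDDRULRD INVALID (collision), skipped
Fold 4: move[3]->D => DDDDURRD INVALID (collision), skipped
Fold 5: move[6]->D => DDDRURDD VALID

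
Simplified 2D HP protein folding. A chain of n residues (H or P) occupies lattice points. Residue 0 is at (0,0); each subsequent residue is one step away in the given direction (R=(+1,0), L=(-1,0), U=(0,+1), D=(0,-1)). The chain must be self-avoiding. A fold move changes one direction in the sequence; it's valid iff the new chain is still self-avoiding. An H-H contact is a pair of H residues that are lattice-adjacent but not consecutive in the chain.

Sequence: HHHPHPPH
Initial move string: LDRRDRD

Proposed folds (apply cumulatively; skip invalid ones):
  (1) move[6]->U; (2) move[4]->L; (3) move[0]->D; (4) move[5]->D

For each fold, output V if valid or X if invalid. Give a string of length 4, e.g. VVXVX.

Answer: VXVX

Derivation:
Initial: LDRRDRD -> [(0, 0), (-1, 0), (-1, -1), (0, -1), (1, -1), (1, -2), (2, -2), (2, -3)]
Fold 1: move[6]->U => LDRRDRU VALID
Fold 2: move[4]->L => LDRRLRU INVALID (collision), skipped
Fold 3: move[0]->D => DDRRDRU VALID
Fold 4: move[5]->D => DDRRDDU INVALID (collision), skipped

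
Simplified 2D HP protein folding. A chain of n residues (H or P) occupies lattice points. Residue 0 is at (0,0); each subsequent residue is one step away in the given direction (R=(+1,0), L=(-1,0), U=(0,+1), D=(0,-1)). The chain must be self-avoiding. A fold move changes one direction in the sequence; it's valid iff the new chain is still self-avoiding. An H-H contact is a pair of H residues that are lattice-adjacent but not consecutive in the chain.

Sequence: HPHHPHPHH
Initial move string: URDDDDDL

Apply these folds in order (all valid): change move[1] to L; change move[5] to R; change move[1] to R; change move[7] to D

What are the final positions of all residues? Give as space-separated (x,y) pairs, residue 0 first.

Answer: (0,0) (0,1) (1,1) (1,0) (1,-1) (1,-2) (2,-2) (2,-3) (2,-4)

Derivation:
Initial moves: URDDDDDL
Fold: move[1]->L => ULDDDDDL (positions: [(0, 0), (0, 1), (-1, 1), (-1, 0), (-1, -1), (-1, -2), (-1, -3), (-1, -4), (-2, -4)])
Fold: move[5]->R => ULDDDRDL (positions: [(0, 0), (0, 1), (-1, 1), (-1, 0), (-1, -1), (-1, -2), (0, -2), (0, -3), (-1, -3)])
Fold: move[1]->R => URDDDRDL (positions: [(0, 0), (0, 1), (1, 1), (1, 0), (1, -1), (1, -2), (2, -2), (2, -3), (1, -3)])
Fold: move[7]->D => URDDDRDD (positions: [(0, 0), (0, 1), (1, 1), (1, 0), (1, -1), (1, -2), (2, -2), (2, -3), (2, -4)])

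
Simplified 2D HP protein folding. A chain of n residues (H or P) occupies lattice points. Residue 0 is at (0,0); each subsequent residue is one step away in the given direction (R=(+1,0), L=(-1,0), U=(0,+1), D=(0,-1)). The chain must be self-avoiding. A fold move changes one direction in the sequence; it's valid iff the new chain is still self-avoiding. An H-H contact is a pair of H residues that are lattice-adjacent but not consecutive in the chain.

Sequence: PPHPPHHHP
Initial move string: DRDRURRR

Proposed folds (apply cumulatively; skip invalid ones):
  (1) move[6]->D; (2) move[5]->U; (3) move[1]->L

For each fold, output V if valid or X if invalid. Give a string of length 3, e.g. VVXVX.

Answer: VXX

Derivation:
Initial: DRDRURRR -> [(0, 0), (0, -1), (1, -1), (1, -2), (2, -2), (2, -1), (3, -1), (4, -1), (5, -1)]
Fold 1: move[6]->D => DRDRURDR VALID
Fold 2: move[5]->U => DRDRUUDR INVALID (collision), skipped
Fold 3: move[1]->L => DLDRURDR INVALID (collision), skipped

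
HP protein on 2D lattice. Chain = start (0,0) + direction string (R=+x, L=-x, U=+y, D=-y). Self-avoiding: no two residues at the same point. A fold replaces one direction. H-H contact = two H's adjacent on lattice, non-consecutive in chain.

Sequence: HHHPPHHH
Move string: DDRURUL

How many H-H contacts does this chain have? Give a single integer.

Answer: 1

Derivation:
Positions: [(0, 0), (0, -1), (0, -2), (1, -2), (1, -1), (2, -1), (2, 0), (1, 0)]
H-H contact: residue 0 @(0,0) - residue 7 @(1, 0)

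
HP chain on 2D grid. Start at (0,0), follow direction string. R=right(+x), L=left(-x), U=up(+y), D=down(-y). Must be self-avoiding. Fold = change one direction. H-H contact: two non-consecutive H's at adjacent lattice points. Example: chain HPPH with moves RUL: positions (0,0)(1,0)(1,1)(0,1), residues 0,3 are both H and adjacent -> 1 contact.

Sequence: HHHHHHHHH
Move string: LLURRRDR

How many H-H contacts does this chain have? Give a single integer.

Answer: 3

Derivation:
Positions: [(0, 0), (-1, 0), (-2, 0), (-2, 1), (-1, 1), (0, 1), (1, 1), (1, 0), (2, 0)]
H-H contact: residue 0 @(0,0) - residue 7 @(1, 0)
H-H contact: residue 0 @(0,0) - residue 5 @(0, 1)
H-H contact: residue 1 @(-1,0) - residue 4 @(-1, 1)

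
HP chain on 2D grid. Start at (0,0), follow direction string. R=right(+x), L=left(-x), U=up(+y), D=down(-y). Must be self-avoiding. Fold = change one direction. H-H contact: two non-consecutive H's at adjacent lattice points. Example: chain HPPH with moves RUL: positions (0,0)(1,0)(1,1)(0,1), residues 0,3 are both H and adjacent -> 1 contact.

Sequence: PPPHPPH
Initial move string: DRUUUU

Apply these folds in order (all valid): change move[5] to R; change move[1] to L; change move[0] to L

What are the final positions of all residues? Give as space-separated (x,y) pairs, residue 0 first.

Answer: (0,0) (-1,0) (-2,0) (-2,1) (-2,2) (-2,3) (-1,3)

Derivation:
Initial moves: DRUUUU
Fold: move[5]->R => DRUUUR (positions: [(0, 0), (0, -1), (1, -1), (1, 0), (1, 1), (1, 2), (2, 2)])
Fold: move[1]->L => DLUUUR (positions: [(0, 0), (0, -1), (-1, -1), (-1, 0), (-1, 1), (-1, 2), (0, 2)])
Fold: move[0]->L => LLUUUR (positions: [(0, 0), (-1, 0), (-2, 0), (-2, 1), (-2, 2), (-2, 3), (-1, 3)])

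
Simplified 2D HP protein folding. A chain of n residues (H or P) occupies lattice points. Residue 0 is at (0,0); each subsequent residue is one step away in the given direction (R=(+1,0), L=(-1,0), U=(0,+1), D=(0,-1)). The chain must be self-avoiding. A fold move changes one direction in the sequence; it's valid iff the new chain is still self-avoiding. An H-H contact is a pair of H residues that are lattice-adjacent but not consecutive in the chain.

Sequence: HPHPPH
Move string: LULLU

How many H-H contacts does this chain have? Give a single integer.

Positions: [(0, 0), (-1, 0), (-1, 1), (-2, 1), (-3, 1), (-3, 2)]
No H-H contacts found.

Answer: 0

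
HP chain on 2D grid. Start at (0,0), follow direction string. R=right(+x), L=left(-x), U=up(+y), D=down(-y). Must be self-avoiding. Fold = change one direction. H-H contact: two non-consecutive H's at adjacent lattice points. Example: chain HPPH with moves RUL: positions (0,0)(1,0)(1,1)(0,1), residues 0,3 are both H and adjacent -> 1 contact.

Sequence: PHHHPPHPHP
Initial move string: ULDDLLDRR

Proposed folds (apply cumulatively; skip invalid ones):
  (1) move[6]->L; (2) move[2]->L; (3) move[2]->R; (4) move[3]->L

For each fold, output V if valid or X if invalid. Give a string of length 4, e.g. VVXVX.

Answer: XVXV

Derivation:
Initial: ULDDLLDRR -> [(0, 0), (0, 1), (-1, 1), (-1, 0), (-1, -1), (-2, -1), (-3, -1), (-3, -2), (-2, -2), (-1, -2)]
Fold 1: move[6]->L => ULDDLLLRR INVALID (collision), skipped
Fold 2: move[2]->L => ULLDLLDRR VALID
Fold 3: move[2]->R => ULRDLLDRR INVALID (collision), skipped
Fold 4: move[3]->L => ULLLLLDRR VALID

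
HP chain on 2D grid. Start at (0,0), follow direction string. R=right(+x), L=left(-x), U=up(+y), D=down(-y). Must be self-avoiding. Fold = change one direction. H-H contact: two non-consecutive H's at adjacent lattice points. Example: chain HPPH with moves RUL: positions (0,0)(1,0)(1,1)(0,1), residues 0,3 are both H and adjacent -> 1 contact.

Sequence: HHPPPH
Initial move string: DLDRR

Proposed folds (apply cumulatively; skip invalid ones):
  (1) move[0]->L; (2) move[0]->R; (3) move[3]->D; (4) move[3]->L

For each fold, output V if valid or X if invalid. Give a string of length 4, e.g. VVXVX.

Initial: DLDRR -> [(0, 0), (0, -1), (-1, -1), (-1, -2), (0, -2), (1, -2)]
Fold 1: move[0]->L => LLDRR VALID
Fold 2: move[0]->R => RLDRR INVALID (collision), skipped
Fold 3: move[3]->D => LLDDR VALID
Fold 4: move[3]->L => LLDLR INVALID (collision), skipped

Answer: VXVX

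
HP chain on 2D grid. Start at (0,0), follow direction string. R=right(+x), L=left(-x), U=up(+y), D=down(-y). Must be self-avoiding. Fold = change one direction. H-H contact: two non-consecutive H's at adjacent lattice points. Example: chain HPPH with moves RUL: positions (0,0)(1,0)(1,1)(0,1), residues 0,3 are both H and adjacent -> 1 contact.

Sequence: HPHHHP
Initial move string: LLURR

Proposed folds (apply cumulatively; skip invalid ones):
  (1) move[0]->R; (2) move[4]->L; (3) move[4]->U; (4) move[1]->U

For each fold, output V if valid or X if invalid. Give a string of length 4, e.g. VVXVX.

Answer: XXVV

Derivation:
Initial: LLURR -> [(0, 0), (-1, 0), (-2, 0), (-2, 1), (-1, 1), (0, 1)]
Fold 1: move[0]->R => RLURR INVALID (collision), skipped
Fold 2: move[4]->L => LLURL INVALID (collision), skipped
Fold 3: move[4]->U => LLURU VALID
Fold 4: move[1]->U => LUURU VALID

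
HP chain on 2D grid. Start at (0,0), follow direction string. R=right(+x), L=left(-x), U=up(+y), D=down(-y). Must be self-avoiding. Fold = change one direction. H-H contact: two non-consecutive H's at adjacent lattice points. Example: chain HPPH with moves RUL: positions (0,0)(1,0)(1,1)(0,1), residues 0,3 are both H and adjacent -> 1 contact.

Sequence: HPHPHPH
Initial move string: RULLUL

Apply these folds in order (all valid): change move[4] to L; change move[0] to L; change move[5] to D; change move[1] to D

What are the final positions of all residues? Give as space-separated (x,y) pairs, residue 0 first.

Initial moves: RULLUL
Fold: move[4]->L => RULLLL (positions: [(0, 0), (1, 0), (1, 1), (0, 1), (-1, 1), (-2, 1), (-3, 1)])
Fold: move[0]->L => LULLLL (positions: [(0, 0), (-1, 0), (-1, 1), (-2, 1), (-3, 1), (-4, 1), (-5, 1)])
Fold: move[5]->D => LULLLD (positions: [(0, 0), (-1, 0), (-1, 1), (-2, 1), (-3, 1), (-4, 1), (-4, 0)])
Fold: move[1]->D => LDLLLD (positions: [(0, 0), (-1, 0), (-1, -1), (-2, -1), (-3, -1), (-4, -1), (-4, -2)])

Answer: (0,0) (-1,0) (-1,-1) (-2,-1) (-3,-1) (-4,-1) (-4,-2)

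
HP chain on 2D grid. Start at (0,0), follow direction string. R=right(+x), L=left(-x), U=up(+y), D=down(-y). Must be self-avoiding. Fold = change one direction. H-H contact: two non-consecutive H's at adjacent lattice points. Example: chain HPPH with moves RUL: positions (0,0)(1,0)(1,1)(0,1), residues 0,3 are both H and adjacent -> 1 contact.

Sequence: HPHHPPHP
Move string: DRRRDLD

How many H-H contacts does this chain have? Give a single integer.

Positions: [(0, 0), (0, -1), (1, -1), (2, -1), (3, -1), (3, -2), (2, -2), (2, -3)]
H-H contact: residue 3 @(2,-1) - residue 6 @(2, -2)

Answer: 1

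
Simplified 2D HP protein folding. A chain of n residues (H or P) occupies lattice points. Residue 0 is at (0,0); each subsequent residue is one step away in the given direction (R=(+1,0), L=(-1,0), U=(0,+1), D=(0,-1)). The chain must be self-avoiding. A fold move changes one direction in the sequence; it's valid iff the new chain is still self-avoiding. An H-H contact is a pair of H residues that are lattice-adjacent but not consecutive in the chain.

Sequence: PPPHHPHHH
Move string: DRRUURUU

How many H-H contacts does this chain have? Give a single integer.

Positions: [(0, 0), (0, -1), (1, -1), (2, -1), (2, 0), (2, 1), (3, 1), (3, 2), (3, 3)]
No H-H contacts found.

Answer: 0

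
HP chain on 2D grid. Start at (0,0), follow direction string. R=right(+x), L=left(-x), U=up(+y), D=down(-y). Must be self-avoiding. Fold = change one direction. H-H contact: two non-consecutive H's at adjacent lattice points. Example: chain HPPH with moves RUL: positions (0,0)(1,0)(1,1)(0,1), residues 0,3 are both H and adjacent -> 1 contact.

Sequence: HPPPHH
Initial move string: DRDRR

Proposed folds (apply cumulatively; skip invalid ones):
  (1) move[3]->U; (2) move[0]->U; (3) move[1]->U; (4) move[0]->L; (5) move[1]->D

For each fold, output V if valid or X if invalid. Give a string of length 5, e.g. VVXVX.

Initial: DRDRR -> [(0, 0), (0, -1), (1, -1), (1, -2), (2, -2), (3, -2)]
Fold 1: move[3]->U => DRDUR INVALID (collision), skipped
Fold 2: move[0]->U => URDRR VALID
Fold 3: move[1]->U => UUDRR INVALID (collision), skipped
Fold 4: move[0]->L => LRDRR INVALID (collision), skipped
Fold 5: move[1]->D => UDDRR INVALID (collision), skipped

Answer: XVXXX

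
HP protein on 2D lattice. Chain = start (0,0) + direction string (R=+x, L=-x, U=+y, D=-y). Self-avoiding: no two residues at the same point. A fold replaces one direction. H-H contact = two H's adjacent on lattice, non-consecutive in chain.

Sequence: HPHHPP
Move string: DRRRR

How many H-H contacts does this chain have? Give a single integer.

Positions: [(0, 0), (0, -1), (1, -1), (2, -1), (3, -1), (4, -1)]
No H-H contacts found.

Answer: 0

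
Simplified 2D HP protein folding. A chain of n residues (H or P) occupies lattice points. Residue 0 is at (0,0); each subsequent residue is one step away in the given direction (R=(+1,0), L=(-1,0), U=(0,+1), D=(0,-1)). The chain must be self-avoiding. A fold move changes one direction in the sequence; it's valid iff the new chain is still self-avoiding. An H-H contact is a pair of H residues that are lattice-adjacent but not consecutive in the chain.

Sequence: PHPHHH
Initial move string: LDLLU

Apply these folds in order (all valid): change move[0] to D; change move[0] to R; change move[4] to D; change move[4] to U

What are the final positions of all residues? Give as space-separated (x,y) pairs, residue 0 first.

Initial moves: LDLLU
Fold: move[0]->D => DDLLU (positions: [(0, 0), (0, -1), (0, -2), (-1, -2), (-2, -2), (-2, -1)])
Fold: move[0]->R => RDLLU (positions: [(0, 0), (1, 0), (1, -1), (0, -1), (-1, -1), (-1, 0)])
Fold: move[4]->D => RDLLD (positions: [(0, 0), (1, 0), (1, -1), (0, -1), (-1, -1), (-1, -2)])
Fold: move[4]->U => RDLLU (positions: [(0, 0), (1, 0), (1, -1), (0, -1), (-1, -1), (-1, 0)])

Answer: (0,0) (1,0) (1,-1) (0,-1) (-1,-1) (-1,0)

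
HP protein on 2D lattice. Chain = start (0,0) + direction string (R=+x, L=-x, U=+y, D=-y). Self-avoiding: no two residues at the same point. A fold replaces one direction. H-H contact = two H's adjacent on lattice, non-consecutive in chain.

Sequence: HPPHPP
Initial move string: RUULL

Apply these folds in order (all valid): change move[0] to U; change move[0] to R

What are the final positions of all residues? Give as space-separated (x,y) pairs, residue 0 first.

Answer: (0,0) (1,0) (1,1) (1,2) (0,2) (-1,2)

Derivation:
Initial moves: RUULL
Fold: move[0]->U => UUULL (positions: [(0, 0), (0, 1), (0, 2), (0, 3), (-1, 3), (-2, 3)])
Fold: move[0]->R => RUULL (positions: [(0, 0), (1, 0), (1, 1), (1, 2), (0, 2), (-1, 2)])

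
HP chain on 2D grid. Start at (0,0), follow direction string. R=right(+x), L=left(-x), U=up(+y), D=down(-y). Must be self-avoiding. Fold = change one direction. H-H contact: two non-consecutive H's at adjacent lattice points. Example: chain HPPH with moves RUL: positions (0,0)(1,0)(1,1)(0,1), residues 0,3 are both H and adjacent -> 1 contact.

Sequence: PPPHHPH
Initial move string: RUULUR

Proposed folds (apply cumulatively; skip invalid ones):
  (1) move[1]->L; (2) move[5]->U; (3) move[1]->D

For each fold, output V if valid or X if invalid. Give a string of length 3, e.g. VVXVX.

Answer: XVX

Derivation:
Initial: RUULUR -> [(0, 0), (1, 0), (1, 1), (1, 2), (0, 2), (0, 3), (1, 3)]
Fold 1: move[1]->L => RLULUR INVALID (collision), skipped
Fold 2: move[5]->U => RUULUU VALID
Fold 3: move[1]->D => RDULUU INVALID (collision), skipped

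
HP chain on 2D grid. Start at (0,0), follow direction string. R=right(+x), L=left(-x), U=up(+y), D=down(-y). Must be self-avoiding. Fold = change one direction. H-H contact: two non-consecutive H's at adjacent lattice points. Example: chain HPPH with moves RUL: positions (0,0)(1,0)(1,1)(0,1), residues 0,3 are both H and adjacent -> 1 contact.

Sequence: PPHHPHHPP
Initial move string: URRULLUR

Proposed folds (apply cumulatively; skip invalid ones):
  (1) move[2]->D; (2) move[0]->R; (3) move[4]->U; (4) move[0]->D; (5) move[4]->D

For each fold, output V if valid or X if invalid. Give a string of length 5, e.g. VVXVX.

Initial: URRULLUR -> [(0, 0), (0, 1), (1, 1), (2, 1), (2, 2), (1, 2), (0, 2), (0, 3), (1, 3)]
Fold 1: move[2]->D => URDULLUR INVALID (collision), skipped
Fold 2: move[0]->R => RRRULLUR VALID
Fold 3: move[4]->U => RRRUULUR VALID
Fold 4: move[0]->D => DRRUULUR VALID
Fold 5: move[4]->D => DRRUDLUR INVALID (collision), skipped

Answer: XVVVX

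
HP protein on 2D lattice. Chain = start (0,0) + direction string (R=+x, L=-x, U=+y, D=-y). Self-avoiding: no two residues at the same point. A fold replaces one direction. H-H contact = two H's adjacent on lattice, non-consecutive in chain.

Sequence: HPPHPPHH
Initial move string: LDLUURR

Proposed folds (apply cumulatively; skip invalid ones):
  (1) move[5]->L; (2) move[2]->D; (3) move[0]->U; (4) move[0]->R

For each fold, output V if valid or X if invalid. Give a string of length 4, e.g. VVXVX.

Answer: XXXX

Derivation:
Initial: LDLUURR -> [(0, 0), (-1, 0), (-1, -1), (-2, -1), (-2, 0), (-2, 1), (-1, 1), (0, 1)]
Fold 1: move[5]->L => LDLUULR INVALID (collision), skipped
Fold 2: move[2]->D => LDDUURR INVALID (collision), skipped
Fold 3: move[0]->U => UDLUURR INVALID (collision), skipped
Fold 4: move[0]->R => RDLUURR INVALID (collision), skipped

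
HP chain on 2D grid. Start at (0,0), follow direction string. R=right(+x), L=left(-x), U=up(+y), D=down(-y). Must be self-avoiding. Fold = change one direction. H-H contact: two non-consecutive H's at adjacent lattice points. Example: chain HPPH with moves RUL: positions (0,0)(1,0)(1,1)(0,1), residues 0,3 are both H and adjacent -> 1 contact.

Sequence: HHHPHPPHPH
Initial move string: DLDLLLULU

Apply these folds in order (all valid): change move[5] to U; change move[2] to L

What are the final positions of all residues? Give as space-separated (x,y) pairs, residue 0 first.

Answer: (0,0) (0,-1) (-1,-1) (-2,-1) (-3,-1) (-4,-1) (-4,0) (-4,1) (-5,1) (-5,2)

Derivation:
Initial moves: DLDLLLULU
Fold: move[5]->U => DLDLLUULU (positions: [(0, 0), (0, -1), (-1, -1), (-1, -2), (-2, -2), (-3, -2), (-3, -1), (-3, 0), (-4, 0), (-4, 1)])
Fold: move[2]->L => DLLLLUULU (positions: [(0, 0), (0, -1), (-1, -1), (-2, -1), (-3, -1), (-4, -1), (-4, 0), (-4, 1), (-5, 1), (-5, 2)])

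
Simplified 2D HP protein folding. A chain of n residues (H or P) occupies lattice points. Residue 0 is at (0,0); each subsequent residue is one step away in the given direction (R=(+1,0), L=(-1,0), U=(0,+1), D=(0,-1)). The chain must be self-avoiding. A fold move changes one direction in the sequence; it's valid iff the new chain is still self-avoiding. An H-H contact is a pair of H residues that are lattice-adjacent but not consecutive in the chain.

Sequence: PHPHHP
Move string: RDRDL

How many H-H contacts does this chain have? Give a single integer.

Answer: 0

Derivation:
Positions: [(0, 0), (1, 0), (1, -1), (2, -1), (2, -2), (1, -2)]
No H-H contacts found.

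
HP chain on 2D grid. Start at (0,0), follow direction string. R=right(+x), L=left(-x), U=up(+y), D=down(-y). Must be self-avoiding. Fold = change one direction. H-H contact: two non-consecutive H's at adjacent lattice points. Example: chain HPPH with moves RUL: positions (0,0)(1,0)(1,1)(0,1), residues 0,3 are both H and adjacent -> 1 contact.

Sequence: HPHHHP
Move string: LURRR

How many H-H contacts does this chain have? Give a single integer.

Answer: 1

Derivation:
Positions: [(0, 0), (-1, 0), (-1, 1), (0, 1), (1, 1), (2, 1)]
H-H contact: residue 0 @(0,0) - residue 3 @(0, 1)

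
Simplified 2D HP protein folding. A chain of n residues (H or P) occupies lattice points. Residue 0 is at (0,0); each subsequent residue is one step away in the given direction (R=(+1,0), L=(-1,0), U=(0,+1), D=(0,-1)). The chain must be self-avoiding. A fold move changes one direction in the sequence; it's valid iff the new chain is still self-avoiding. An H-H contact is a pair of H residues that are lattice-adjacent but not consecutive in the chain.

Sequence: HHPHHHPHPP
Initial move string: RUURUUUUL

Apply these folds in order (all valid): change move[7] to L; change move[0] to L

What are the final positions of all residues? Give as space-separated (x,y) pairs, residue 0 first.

Answer: (0,0) (-1,0) (-1,1) (-1,2) (0,2) (0,3) (0,4) (0,5) (-1,5) (-2,5)

Derivation:
Initial moves: RUURUUUUL
Fold: move[7]->L => RUURUUULL (positions: [(0, 0), (1, 0), (1, 1), (1, 2), (2, 2), (2, 3), (2, 4), (2, 5), (1, 5), (0, 5)])
Fold: move[0]->L => LUURUUULL (positions: [(0, 0), (-1, 0), (-1, 1), (-1, 2), (0, 2), (0, 3), (0, 4), (0, 5), (-1, 5), (-2, 5)])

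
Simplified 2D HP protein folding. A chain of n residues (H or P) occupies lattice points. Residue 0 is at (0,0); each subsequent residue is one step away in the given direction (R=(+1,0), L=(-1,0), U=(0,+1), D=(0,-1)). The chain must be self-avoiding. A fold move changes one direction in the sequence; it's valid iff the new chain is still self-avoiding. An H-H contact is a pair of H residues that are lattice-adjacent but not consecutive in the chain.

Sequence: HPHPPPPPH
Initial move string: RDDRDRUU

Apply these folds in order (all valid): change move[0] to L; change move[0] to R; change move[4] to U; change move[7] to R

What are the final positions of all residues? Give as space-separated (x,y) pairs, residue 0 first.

Answer: (0,0) (1,0) (1,-1) (1,-2) (2,-2) (2,-1) (3,-1) (3,0) (4,0)

Derivation:
Initial moves: RDDRDRUU
Fold: move[0]->L => LDDRDRUU (positions: [(0, 0), (-1, 0), (-1, -1), (-1, -2), (0, -2), (0, -3), (1, -3), (1, -2), (1, -1)])
Fold: move[0]->R => RDDRDRUU (positions: [(0, 0), (1, 0), (1, -1), (1, -2), (2, -2), (2, -3), (3, -3), (3, -2), (3, -1)])
Fold: move[4]->U => RDDRURUU (positions: [(0, 0), (1, 0), (1, -1), (1, -2), (2, -2), (2, -1), (3, -1), (3, 0), (3, 1)])
Fold: move[7]->R => RDDRURUR (positions: [(0, 0), (1, 0), (1, -1), (1, -2), (2, -2), (2, -1), (3, -1), (3, 0), (4, 0)])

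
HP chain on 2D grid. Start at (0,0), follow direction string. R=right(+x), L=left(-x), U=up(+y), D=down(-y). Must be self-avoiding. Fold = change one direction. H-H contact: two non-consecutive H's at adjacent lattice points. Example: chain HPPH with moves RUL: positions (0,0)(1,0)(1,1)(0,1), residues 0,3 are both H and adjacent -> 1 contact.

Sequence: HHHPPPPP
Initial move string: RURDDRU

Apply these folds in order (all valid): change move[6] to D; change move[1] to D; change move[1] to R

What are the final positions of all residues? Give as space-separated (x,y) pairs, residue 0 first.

Answer: (0,0) (1,0) (2,0) (3,0) (3,-1) (3,-2) (4,-2) (4,-3)

Derivation:
Initial moves: RURDDRU
Fold: move[6]->D => RURDDRD (positions: [(0, 0), (1, 0), (1, 1), (2, 1), (2, 0), (2, -1), (3, -1), (3, -2)])
Fold: move[1]->D => RDRDDRD (positions: [(0, 0), (1, 0), (1, -1), (2, -1), (2, -2), (2, -3), (3, -3), (3, -4)])
Fold: move[1]->R => RRRDDRD (positions: [(0, 0), (1, 0), (2, 0), (3, 0), (3, -1), (3, -2), (4, -2), (4, -3)])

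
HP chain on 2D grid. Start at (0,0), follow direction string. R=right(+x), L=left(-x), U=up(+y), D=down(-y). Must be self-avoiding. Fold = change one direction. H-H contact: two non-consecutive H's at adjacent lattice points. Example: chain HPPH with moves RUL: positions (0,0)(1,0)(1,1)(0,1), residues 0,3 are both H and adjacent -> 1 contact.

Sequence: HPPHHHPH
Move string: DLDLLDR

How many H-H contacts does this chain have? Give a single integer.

Positions: [(0, 0), (0, -1), (-1, -1), (-1, -2), (-2, -2), (-3, -2), (-3, -3), (-2, -3)]
H-H contact: residue 4 @(-2,-2) - residue 7 @(-2, -3)

Answer: 1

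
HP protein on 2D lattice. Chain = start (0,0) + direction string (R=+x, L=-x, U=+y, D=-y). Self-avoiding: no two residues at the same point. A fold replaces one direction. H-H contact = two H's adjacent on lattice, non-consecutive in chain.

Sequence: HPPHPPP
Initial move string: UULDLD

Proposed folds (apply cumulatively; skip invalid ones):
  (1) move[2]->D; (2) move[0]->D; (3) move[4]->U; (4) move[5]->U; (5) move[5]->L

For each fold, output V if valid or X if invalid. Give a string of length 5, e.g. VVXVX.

Initial: UULDLD -> [(0, 0), (0, 1), (0, 2), (-1, 2), (-1, 1), (-2, 1), (-2, 0)]
Fold 1: move[2]->D => UUDDLD INVALID (collision), skipped
Fold 2: move[0]->D => DULDLD INVALID (collision), skipped
Fold 3: move[4]->U => UULDUD INVALID (collision), skipped
Fold 4: move[5]->U => UULDLU VALID
Fold 5: move[5]->L => UULDLL VALID

Answer: XXXVV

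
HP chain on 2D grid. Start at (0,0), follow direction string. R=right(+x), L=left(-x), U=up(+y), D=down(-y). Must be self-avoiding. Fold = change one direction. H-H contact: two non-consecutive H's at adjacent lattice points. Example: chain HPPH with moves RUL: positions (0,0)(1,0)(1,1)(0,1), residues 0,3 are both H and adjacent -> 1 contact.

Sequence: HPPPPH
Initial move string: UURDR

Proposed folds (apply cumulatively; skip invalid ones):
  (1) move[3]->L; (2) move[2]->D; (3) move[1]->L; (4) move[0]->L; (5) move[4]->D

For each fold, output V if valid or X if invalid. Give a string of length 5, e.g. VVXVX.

Initial: UURDR -> [(0, 0), (0, 1), (0, 2), (1, 2), (1, 1), (2, 1)]
Fold 1: move[3]->L => UURLR INVALID (collision), skipped
Fold 2: move[2]->D => UUDDR INVALID (collision), skipped
Fold 3: move[1]->L => ULRDR INVALID (collision), skipped
Fold 4: move[0]->L => LURDR INVALID (collision), skipped
Fold 5: move[4]->D => UURDD VALID

Answer: XXXXV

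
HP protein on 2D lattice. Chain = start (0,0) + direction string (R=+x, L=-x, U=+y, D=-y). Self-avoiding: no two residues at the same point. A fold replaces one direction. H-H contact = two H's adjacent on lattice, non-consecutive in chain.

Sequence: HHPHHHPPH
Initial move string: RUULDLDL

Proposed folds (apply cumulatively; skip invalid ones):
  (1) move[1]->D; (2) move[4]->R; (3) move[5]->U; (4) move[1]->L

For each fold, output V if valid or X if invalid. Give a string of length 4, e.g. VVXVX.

Initial: RUULDLDL -> [(0, 0), (1, 0), (1, 1), (1, 2), (0, 2), (0, 1), (-1, 1), (-1, 0), (-2, 0)]
Fold 1: move[1]->D => RDULDLDL INVALID (collision), skipped
Fold 2: move[4]->R => RUULRLDL INVALID (collision), skipped
Fold 3: move[5]->U => RUULDUDL INVALID (collision), skipped
Fold 4: move[1]->L => RLULDLDL INVALID (collision), skipped

Answer: XXXX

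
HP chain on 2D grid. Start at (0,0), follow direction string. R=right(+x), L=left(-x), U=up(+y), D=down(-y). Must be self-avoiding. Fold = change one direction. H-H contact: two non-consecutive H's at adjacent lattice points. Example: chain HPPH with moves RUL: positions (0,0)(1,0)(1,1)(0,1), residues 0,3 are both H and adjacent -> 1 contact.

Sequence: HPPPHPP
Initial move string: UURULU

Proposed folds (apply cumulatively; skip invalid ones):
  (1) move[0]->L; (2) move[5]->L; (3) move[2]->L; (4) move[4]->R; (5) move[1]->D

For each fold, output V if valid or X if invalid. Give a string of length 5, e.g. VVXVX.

Initial: UURULU -> [(0, 0), (0, 1), (0, 2), (1, 2), (1, 3), (0, 3), (0, 4)]
Fold 1: move[0]->L => LURULU VALID
Fold 2: move[5]->L => LURULL VALID
Fold 3: move[2]->L => LULULL VALID
Fold 4: move[4]->R => LULURL INVALID (collision), skipped
Fold 5: move[1]->D => LDLULL VALID

Answer: VVVXV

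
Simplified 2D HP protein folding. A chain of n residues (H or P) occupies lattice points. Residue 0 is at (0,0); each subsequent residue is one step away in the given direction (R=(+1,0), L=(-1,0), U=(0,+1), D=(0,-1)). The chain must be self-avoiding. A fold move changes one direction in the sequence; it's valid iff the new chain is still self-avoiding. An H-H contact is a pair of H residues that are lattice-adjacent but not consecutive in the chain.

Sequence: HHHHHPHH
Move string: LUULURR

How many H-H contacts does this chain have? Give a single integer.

Positions: [(0, 0), (-1, 0), (-1, 1), (-1, 2), (-2, 2), (-2, 3), (-1, 3), (0, 3)]
H-H contact: residue 3 @(-1,2) - residue 6 @(-1, 3)

Answer: 1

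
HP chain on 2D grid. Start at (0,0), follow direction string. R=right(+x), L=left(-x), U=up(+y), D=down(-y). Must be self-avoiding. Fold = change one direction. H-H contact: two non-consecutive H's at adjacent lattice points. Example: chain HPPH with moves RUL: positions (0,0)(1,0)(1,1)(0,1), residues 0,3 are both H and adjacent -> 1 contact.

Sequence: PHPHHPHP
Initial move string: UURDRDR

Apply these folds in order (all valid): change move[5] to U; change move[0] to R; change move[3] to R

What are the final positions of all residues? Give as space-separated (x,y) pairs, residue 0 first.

Answer: (0,0) (1,0) (1,1) (2,1) (3,1) (4,1) (4,2) (5,2)

Derivation:
Initial moves: UURDRDR
Fold: move[5]->U => UURDRUR (positions: [(0, 0), (0, 1), (0, 2), (1, 2), (1, 1), (2, 1), (2, 2), (3, 2)])
Fold: move[0]->R => RURDRUR (positions: [(0, 0), (1, 0), (1, 1), (2, 1), (2, 0), (3, 0), (3, 1), (4, 1)])
Fold: move[3]->R => RURRRUR (positions: [(0, 0), (1, 0), (1, 1), (2, 1), (3, 1), (4, 1), (4, 2), (5, 2)])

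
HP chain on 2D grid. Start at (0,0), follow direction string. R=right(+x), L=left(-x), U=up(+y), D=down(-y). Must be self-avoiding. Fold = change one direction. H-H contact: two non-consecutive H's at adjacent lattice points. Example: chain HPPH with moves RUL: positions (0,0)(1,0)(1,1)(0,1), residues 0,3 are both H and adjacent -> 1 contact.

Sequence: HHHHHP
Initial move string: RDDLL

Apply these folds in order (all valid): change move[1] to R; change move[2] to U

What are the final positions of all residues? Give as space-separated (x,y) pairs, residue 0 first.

Initial moves: RDDLL
Fold: move[1]->R => RRDLL (positions: [(0, 0), (1, 0), (2, 0), (2, -1), (1, -1), (0, -1)])
Fold: move[2]->U => RRULL (positions: [(0, 0), (1, 0), (2, 0), (2, 1), (1, 1), (0, 1)])

Answer: (0,0) (1,0) (2,0) (2,1) (1,1) (0,1)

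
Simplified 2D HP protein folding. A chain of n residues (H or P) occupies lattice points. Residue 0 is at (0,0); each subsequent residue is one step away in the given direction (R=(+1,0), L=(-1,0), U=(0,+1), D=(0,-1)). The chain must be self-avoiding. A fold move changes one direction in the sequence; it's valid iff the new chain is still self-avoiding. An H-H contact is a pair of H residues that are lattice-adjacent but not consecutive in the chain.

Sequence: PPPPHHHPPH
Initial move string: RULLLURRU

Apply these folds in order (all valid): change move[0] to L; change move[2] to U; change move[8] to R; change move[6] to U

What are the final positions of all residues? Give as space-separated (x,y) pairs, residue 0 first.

Initial moves: RULLLURRU
Fold: move[0]->L => LULLLURRU (positions: [(0, 0), (-1, 0), (-1, 1), (-2, 1), (-3, 1), (-4, 1), (-4, 2), (-3, 2), (-2, 2), (-2, 3)])
Fold: move[2]->U => LUULLURRU (positions: [(0, 0), (-1, 0), (-1, 1), (-1, 2), (-2, 2), (-3, 2), (-3, 3), (-2, 3), (-1, 3), (-1, 4)])
Fold: move[8]->R => LUULLURRR (positions: [(0, 0), (-1, 0), (-1, 1), (-1, 2), (-2, 2), (-3, 2), (-3, 3), (-2, 3), (-1, 3), (0, 3)])
Fold: move[6]->U => LUULLUURR (positions: [(0, 0), (-1, 0), (-1, 1), (-1, 2), (-2, 2), (-3, 2), (-3, 3), (-3, 4), (-2, 4), (-1, 4)])

Answer: (0,0) (-1,0) (-1,1) (-1,2) (-2,2) (-3,2) (-3,3) (-3,4) (-2,4) (-1,4)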